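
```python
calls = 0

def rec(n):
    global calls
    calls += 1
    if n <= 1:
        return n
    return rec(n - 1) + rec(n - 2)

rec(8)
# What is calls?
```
Call trace (a repeated sub-call is expanded the first time; later identical calls just restate its return value):
rec(n=8)
  rec(n=7)
    rec(n=6)
      rec(n=5)
        rec(n=4)
          rec(n=3)
            rec(n=2)
              rec(n=1)
              -> return 1
              rec(n=0)
              -> return 0
            -> return 1
            rec(n=1)
            -> return 1
          -> return 2
          rec(n=2) -> return 1  (same call as traced above)
        -> return 3
        rec(n=3) -> return 2  (same call as traced above)
      -> return 5
      rec(n=4) -> return 3  (same call as traced above)
    -> return 8
    rec(n=5) -> return 5  (same call as traced above)
  -> return 13
  rec(n=6) -> return 8  (same call as traced above)
-> return 21

calls is incremented once per call, so count the calls in each subtree. Let C(n) = number of calls made by rec(n).
C(0) = C(1) = 1 (base case, no recursion); C(n) = 1 + C(n - 1) + C(n - 2) otherwise.
C(2) = 1 + C(1) + C(0) = 1 + 1 + 1 = 3
C(3) = 1 + C(2) + C(1) = 1 + 3 + 1 = 5
C(4) = 1 + C(3) + C(2) = 1 + 5 + 3 = 9
C(5) = 1 + C(4) + C(3) = 1 + 9 + 5 = 15
C(6) = 1 + C(5) + C(4) = 1 + 15 + 9 = 25
C(7) = 1 + C(6) + C(5) = 1 + 25 + 15 = 41
C(8) = 1 + C(7) + C(6) = 1 + 41 + 25 = 67
calls = C(8) = 67

Final answer: 67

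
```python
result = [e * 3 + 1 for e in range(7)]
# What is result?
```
Trace:
  e=0
  e=1
  e=2
  e=3
  e=4
  e=5
  e=6
  result=[1, 4, 7, 10, 13, 16, 19]

Final answer: [1, 4, 7, 10, 13, 16, 19]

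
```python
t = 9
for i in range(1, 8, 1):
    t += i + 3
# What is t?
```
Trace:
  t=9
  t=13, i=1
  t=18, i=2
  t=24, i=3
  t=31, i=4
  t=39, i=5
  t=48, i=6
  t=58, i=7

Final answer: 58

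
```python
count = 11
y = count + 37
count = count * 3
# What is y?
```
Trace:
  count=11
  count=11, y=48
  count=33, y=48

Final answer: 48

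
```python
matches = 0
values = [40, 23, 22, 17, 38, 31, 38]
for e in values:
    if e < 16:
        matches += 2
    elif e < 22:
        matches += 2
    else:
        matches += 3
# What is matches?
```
Trace:
  matches=0
  matches=3, e=40
  matches=6, e=23
  matches=9, e=22
  matches=11, e=17
  matches=14, e=38
  matches=17, e=31
  matches=20, e=38

Final answer: 20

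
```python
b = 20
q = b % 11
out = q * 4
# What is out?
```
Trace:
  b=20
  b=20, q=9
  b=20, q=9, out=36

Final answer: 36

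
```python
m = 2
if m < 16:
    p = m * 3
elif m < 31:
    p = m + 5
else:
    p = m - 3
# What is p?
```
Trace:
  m=2
  m=2, p=6

Final answer: 6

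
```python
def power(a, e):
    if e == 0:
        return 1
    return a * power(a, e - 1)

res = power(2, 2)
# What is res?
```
Call trace:
power(a=2, e=2)
  power(a=2, e=1)
    power(a=2, e=0)
    -> return 1
  -> return 2
-> return 4

Final answer: 4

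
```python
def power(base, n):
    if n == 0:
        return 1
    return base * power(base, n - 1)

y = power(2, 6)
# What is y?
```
Call trace:
power(base=2, n=6)
  power(base=2, n=5)
    power(base=2, n=4)
      power(base=2, n=3)
        power(base=2, n=2)
          power(base=2, n=1)
            power(base=2, n=0)
            -> return 1
          -> return 2
        -> return 4
      -> return 8
    -> return 16
  -> return 32
-> return 64

Final answer: 64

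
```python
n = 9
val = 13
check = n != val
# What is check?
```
Trace:
  n=9
  n=9, val=13
  n=9, val=13, check=True

Final answer: True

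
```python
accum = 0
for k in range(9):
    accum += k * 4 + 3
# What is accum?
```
Trace:
  accum=0
  accum=3, k=0
  accum=10, k=1
  accum=21, k=2
  accum=36, k=3
  accum=55, k=4
  accum=78, k=5
  accum=105, k=6
  accum=136, k=7
  accum=171, k=8

Final answer: 171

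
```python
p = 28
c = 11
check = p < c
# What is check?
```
Trace:
  p=28
  p=28, c=11
  p=28, c=11, check=False

Final answer: False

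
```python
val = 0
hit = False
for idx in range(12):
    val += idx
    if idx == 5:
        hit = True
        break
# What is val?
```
Trace:
  val=0
  val=0, hit=False
  val=0, hit=False, idx=0
  val=1, hit=False, idx=1
  val=3, hit=False, idx=2
  val=6, hit=False, idx=3
  val=10, hit=False, idx=4
  val=15, hit=True, idx=5

Final answer: 15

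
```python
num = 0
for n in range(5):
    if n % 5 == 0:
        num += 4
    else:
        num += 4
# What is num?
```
Trace:
  num=0
  num=4, n=0
  num=8, n=1
  num=12, n=2
  num=16, n=3
  num=20, n=4

Final answer: 20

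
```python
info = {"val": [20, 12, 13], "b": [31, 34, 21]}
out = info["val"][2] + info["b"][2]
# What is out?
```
Trace:
  info={'val': [20, 12, 13], 'b': [31, 34, 21]}
  info={'val': [20, 12, 13], 'b': [31, 34, 21]}, out=34

Final answer: 34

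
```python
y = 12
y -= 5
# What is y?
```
Trace:
  y=12
  y=7

Final answer: 7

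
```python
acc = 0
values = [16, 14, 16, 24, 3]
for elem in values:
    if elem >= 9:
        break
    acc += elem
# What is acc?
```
Trace:
  acc=0
  acc=0, elem=16

Final answer: 0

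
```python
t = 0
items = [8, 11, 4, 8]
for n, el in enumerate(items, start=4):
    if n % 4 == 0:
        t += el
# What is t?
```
Trace:
  t=0
  t=8, n=4, el=8
  t=8, n=5, el=11
  t=8, n=6, el=4
  t=8, n=7, el=8

Final answer: 8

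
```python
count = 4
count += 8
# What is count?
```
Trace:
  count=4
  count=12

Final answer: 12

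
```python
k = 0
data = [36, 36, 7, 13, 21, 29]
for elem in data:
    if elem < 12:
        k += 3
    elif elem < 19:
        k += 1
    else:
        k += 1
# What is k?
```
Trace:
  k=0
  k=1, elem=36
  k=2, elem=36
  k=5, elem=7
  k=6, elem=13
  k=7, elem=21
  k=8, elem=29

Final answer: 8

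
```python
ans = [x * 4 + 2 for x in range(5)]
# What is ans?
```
Trace:
  x=0
  x=1
  x=2
  x=3
  x=4
  ans=[2, 6, 10, 14, 18]

Final answer: [2, 6, 10, 14, 18]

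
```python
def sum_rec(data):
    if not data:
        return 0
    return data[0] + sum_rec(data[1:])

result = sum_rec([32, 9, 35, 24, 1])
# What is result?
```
Call trace:
sum_rec(data=[32, 9, 35, 24, 1])
  sum_rec(data=[9, 35, 24, 1])
    sum_rec(data=[35, 24, 1])
      sum_rec(data=[24, 1])
        sum_rec(data=[1])
          sum_rec(data=[])
          -> return 0
        -> return 1
      -> return 25
    -> return 60
  -> return 69
-> return 101

Final answer: 101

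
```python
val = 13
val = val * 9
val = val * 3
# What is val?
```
Trace:
  val=13
  val=117
  val=351

Final answer: 351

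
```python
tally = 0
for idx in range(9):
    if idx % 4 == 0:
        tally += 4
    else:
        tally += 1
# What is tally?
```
Trace:
  tally=0
  tally=4, idx=0
  tally=5, idx=1
  tally=6, idx=2
  tally=7, idx=3
  tally=11, idx=4
  tally=12, idx=5
  tally=13, idx=6
  tally=14, idx=7
  tally=18, idx=8

Final answer: 18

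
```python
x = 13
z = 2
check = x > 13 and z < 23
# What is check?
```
Trace:
  x=13
  x=13, z=2
  x=13, z=2, check=False

Final answer: False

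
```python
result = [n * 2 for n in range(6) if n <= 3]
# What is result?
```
Trace:
  n=0
  n=1
  n=2
  n=3
  n=4
  n=5
  result=[0, 2, 4, 6]

Final answer: [0, 2, 4, 6]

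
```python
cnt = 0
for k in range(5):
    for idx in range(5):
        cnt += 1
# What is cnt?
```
Trace:
  cnt=0
  cnt=1, k=0, idx=0
  cnt=2, k=0, idx=1
  cnt=3, k=0, idx=2
  cnt=4, k=0, idx=3
  cnt=5, k=0, idx=4
  cnt=6, k=1, idx=0
  cnt=7, k=1, idx=1
  cnt=8, k=1, idx=2
  cnt=9, k=1, idx=3
  cnt=10, k=1, idx=4
  cnt=11, k=2, idx=0
  cnt=12, k=2, idx=1
  cnt=13, k=2, idx=2
  cnt=14, k=2, idx=3
  cnt=15, k=2, idx=4
  cnt=16, k=3, idx=0
  cnt=17, k=3, idx=1
  cnt=18, k=3, idx=2
  cnt=19, k=3, idx=3
  cnt=20, k=3, idx=4
  cnt=21, k=4, idx=0
  cnt=22, k=4, idx=1
  cnt=23, k=4, idx=2
  cnt=24, k=4, idx=3
  cnt=25, k=4, idx=4

Final answer: 25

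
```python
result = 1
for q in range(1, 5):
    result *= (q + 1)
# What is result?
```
Trace:
  result=1
  result=2, q=1
  result=6, q=2
  result=24, q=3
  result=120, q=4

Final answer: 120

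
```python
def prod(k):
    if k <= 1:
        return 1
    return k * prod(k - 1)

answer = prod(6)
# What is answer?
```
Call trace:
prod(k=6)
  prod(k=5)
    prod(k=4)
      prod(k=3)
        prod(k=2)
          prod(k=1)
          -> return 1
        -> return 2
      -> return 6
    -> return 24
  -> return 120
-> return 720

Final answer: 720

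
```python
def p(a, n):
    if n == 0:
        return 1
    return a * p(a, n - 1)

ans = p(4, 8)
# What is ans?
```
Call trace:
p(a=4, n=8)
  p(a=4, n=7)
    p(a=4, n=6)
      p(a=4, n=5)
        p(a=4, n=4)
          p(a=4, n=3)
            p(a=4, n=2)
              p(a=4, n=1)
                p(a=4, n=0)
                -> return 1
              -> return 4
            -> return 16
          -> return 64
        -> return 256
      -> return 1024
    -> return 4096
  -> return 16384
-> return 65536

Final answer: 65536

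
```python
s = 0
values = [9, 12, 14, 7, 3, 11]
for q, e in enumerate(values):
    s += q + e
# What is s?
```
Trace:
  s=0
  s=9, q=0, e=9
  s=22, q=1, e=12
  s=38, q=2, e=14
  s=48, q=3, e=7
  s=55, q=4, e=3
  s=71, q=5, e=11

Final answer: 71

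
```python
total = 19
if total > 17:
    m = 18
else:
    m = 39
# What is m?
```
Trace:
  total=19
  total=19, m=18

Final answer: 18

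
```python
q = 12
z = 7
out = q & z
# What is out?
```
Trace:
  q=12
  q=12, z=7
  q=12, z=7, out=4

Final answer: 4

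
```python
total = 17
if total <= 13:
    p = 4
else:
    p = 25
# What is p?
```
Trace:
  total=17
  total=17, p=25

Final answer: 25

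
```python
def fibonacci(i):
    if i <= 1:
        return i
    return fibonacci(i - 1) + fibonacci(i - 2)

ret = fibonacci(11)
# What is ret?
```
Call trace (a repeated sub-call is expanded the first time; later identical calls just restate its return value):
fibonacci(i=11)
  fibonacci(i=10)
    fibonacci(i=9)
      fibonacci(i=8)
        fibonacci(i=7)
          fibonacci(i=6)
            fibonacci(i=5)
              fibonacci(i=4)
                fibonacci(i=3)
                  fibonacci(i=2)
                    fibonacci(i=1)
                    -> return 1
                    fibonacci(i=0)
                    -> return 0
                  -> return 1
                  fibonacci(i=1)
                  -> return 1
                -> return 2
                fibonacci(i=2) -> return 1  (same call as traced above)
              -> return 3
              fibonacci(i=3) -> return 2  (same call as traced above)
            -> return 5
            fibonacci(i=4) -> return 3  (same call as traced above)
          -> return 8
          fibonacci(i=5) -> return 5  (same call as traced above)
        -> return 13
        fibonacci(i=6) -> return 8  (same call as traced above)
      -> return 21
      fibonacci(i=7) -> return 13  (same call as traced above)
    -> return 34
    fibonacci(i=8) -> return 21  (same call as traced above)
  -> return 55
  fibonacci(i=9) -> return 34  (same call as traced above)
-> return 89

Final answer: 89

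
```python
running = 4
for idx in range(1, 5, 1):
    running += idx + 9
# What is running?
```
Trace:
  running=4
  running=14, idx=1
  running=25, idx=2
  running=37, idx=3
  running=50, idx=4

Final answer: 50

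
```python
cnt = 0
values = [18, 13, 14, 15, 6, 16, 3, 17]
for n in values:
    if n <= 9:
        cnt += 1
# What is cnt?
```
Trace:
  cnt=0
  cnt=0, n=18
  cnt=0, n=13
  cnt=0, n=14
  cnt=0, n=15
  cnt=1, n=6
  cnt=1, n=16
  cnt=2, n=3
  cnt=2, n=17

Final answer: 2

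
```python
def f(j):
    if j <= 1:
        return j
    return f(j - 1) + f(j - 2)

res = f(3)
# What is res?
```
Call trace:
f(j=3)
  f(j=2)
    f(j=1)
    -> return 1
    f(j=0)
    -> return 0
  -> return 1
  f(j=1)
  -> return 1
-> return 2

Final answer: 2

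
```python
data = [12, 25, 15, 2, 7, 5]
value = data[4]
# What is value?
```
Trace:
  data=[12, 25, 15, 2, 7, 5]
  data=[12, 25, 15, 2, 7, 5], value=7

Final answer: 7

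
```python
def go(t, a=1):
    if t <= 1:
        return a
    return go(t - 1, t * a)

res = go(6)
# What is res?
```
Call trace:
go(t=6, a=1)
  go(t=5, a=6)
    go(t=4, a=30)
      go(t=3, a=120)
        go(t=2, a=360)
          go(t=1, a=720)
          -> return 720
        -> return 720
      -> return 720
    -> return 720
  -> return 720
-> return 720

Final answer: 720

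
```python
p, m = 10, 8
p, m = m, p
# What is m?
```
Trace:
  p=10, m=8
  p=8, m=10

Final answer: 10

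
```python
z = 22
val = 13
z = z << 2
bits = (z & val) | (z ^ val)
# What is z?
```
Trace:
  z=22
  z=22, val=13
  z=88, val=13
  z=88, val=13, bits=93

Final answer: 88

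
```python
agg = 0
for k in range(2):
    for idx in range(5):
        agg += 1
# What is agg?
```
Trace:
  agg=0
  agg=1, k=0, idx=0
  agg=2, k=0, idx=1
  agg=3, k=0, idx=2
  agg=4, k=0, idx=3
  agg=5, k=0, idx=4
  agg=6, k=1, idx=0
  agg=7, k=1, idx=1
  agg=8, k=1, idx=2
  agg=9, k=1, idx=3
  agg=10, k=1, idx=4

Final answer: 10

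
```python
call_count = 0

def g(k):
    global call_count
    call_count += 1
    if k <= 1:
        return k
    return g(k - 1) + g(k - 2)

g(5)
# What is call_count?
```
Call trace (a repeated sub-call is expanded the first time; later identical calls just restate its return value):
g(k=5)
  g(k=4)
    g(k=3)
      g(k=2)
        g(k=1)
        -> return 1
        g(k=0)
        -> return 0
      -> return 1
      g(k=1)
      -> return 1
    -> return 2
    g(k=2) -> return 1  (same call as traced above)
  -> return 3
  g(k=3) -> return 2  (same call as traced above)
-> return 5

call_count is incremented once per call, so count the calls in each subtree. Let C(k) = number of calls made by g(k).
C(0) = C(1) = 1 (base case, no recursion); C(k) = 1 + C(k - 1) + C(k - 2) otherwise.
C(2) = 1 + C(1) + C(0) = 1 + 1 + 1 = 3
C(3) = 1 + C(2) + C(1) = 1 + 3 + 1 = 5
C(4) = 1 + C(3) + C(2) = 1 + 5 + 3 = 9
C(5) = 1 + C(4) + C(3) = 1 + 9 + 5 = 15
call_count = C(5) = 15

Final answer: 15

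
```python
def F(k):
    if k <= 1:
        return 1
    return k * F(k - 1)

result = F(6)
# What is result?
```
Call trace:
F(k=6)
  F(k=5)
    F(k=4)
      F(k=3)
        F(k=2)
          F(k=1)
          -> return 1
        -> return 2
      -> return 6
    -> return 24
  -> return 120
-> return 720

Final answer: 720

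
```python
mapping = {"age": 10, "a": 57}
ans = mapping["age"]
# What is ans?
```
Trace:
  mapping={'age': 10, 'a': 57}
  mapping={'age': 10, 'a': 57}, ans=10

Final answer: 10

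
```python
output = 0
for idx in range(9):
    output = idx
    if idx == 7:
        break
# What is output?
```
Trace:
  output=0
  output=0, idx=0
  output=1, idx=1
  output=2, idx=2
  output=3, idx=3
  output=4, idx=4
  output=5, idx=5
  output=6, idx=6
  output=7, idx=7

Final answer: 7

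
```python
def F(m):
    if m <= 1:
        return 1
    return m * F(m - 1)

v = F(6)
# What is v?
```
Call trace:
F(m=6)
  F(m=5)
    F(m=4)
      F(m=3)
        F(m=2)
          F(m=1)
          -> return 1
        -> return 2
      -> return 6
    -> return 24
  -> return 120
-> return 720

Final answer: 720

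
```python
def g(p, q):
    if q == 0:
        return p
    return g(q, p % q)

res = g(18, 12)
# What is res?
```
Call trace:
g(p=18, q=12)
  g(p=12, q=6)
    g(p=6, q=0)
    -> return 6
  -> return 6
-> return 6

Final answer: 6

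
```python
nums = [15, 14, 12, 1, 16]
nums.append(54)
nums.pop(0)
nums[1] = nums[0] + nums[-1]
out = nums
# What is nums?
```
Trace:
  nums=[15, 14, 12, 1, 16]
  nums=[15, 14, 12, 1, 16, 54]
  nums=[14, 12, 1, 16, 54]
  nums=[14, 68, 1, 16, 54]
  nums=[14, 68, 1, 16, 54], out=[14, 68, 1, 16, 54]

Final answer: [14, 68, 1, 16, 54]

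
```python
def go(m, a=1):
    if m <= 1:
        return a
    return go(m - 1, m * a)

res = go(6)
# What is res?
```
Call trace:
go(m=6, a=1)
  go(m=5, a=6)
    go(m=4, a=30)
      go(m=3, a=120)
        go(m=2, a=360)
          go(m=1, a=720)
          -> return 720
        -> return 720
      -> return 720
    -> return 720
  -> return 720
-> return 720

Final answer: 720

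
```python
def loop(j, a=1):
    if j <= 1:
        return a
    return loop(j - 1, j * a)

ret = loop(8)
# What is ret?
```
Call trace:
loop(j=8, a=1)
  loop(j=7, a=8)
    loop(j=6, a=56)
      loop(j=5, a=336)
        loop(j=4, a=1680)
          loop(j=3, a=6720)
            loop(j=2, a=20160)
              loop(j=1, a=40320)
              -> return 40320
            -> return 40320
          -> return 40320
        -> return 40320
      -> return 40320
    -> return 40320
  -> return 40320
-> return 40320

Final answer: 40320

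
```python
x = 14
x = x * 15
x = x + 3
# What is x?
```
Trace:
  x=14
  x=210
  x=213

Final answer: 213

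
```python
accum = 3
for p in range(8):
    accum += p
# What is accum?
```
Trace:
  accum=3
  accum=3, p=0
  accum=4, p=1
  accum=6, p=2
  accum=9, p=3
  accum=13, p=4
  accum=18, p=5
  accum=24, p=6
  accum=31, p=7

Final answer: 31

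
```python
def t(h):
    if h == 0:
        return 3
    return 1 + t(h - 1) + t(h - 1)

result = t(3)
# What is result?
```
Call trace (a repeated sub-call is expanded the first time; later identical calls just restate its return value):
t(h=3)
  t(h=2)
    t(h=1)
      t(h=0)
      -> return 3
      t(h=0)
      -> return 3
    -> return 7
    t(h=1) -> return 7  (same call as traced above)
  -> return 15
  t(h=2) -> return 15  (same call as traced above)
-> return 31

Final answer: 31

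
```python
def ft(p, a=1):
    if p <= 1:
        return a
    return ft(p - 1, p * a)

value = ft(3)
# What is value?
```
Call trace:
ft(p=3, a=1)
  ft(p=2, a=3)
    ft(p=1, a=6)
    -> return 6
  -> return 6
-> return 6

Final answer: 6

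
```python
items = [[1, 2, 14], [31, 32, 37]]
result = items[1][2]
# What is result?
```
Trace:
  items=[[1, 2, 14], [31, 32, 37]]
  items=[[1, 2, 14], [31, 32, 37]], result=37

Final answer: 37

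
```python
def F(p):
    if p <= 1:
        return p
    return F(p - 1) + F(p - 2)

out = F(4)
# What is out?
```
Call trace (a repeated sub-call is expanded the first time; later identical calls just restate its return value):
F(p=4)
  F(p=3)
    F(p=2)
      F(p=1)
      -> return 1
      F(p=0)
      -> return 0
    -> return 1
    F(p=1)
    -> return 1
  -> return 2
  F(p=2) -> return 1  (same call as traced above)
-> return 3

Final answer: 3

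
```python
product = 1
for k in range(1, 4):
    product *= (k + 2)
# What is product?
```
Trace:
  product=1
  product=3, k=1
  product=12, k=2
  product=60, k=3

Final answer: 60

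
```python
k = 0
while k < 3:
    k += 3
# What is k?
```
Trace:
  k=0
  k=3

Final answer: 3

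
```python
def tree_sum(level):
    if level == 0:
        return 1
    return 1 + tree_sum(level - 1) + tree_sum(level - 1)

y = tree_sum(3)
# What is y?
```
Call trace (a repeated sub-call is expanded the first time; later identical calls just restate its return value):
tree_sum(level=3)
  tree_sum(level=2)
    tree_sum(level=1)
      tree_sum(level=0)
      -> return 1
      tree_sum(level=0)
      -> return 1
    -> return 3
    tree_sum(level=1) -> return 3  (same call as traced above)
  -> return 7
  tree_sum(level=2) -> return 7  (same call as traced above)
-> return 15

Final answer: 15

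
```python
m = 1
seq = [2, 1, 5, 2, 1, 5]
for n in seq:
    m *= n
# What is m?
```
Trace:
  m=1
  m=2, n=2
  m=2, n=1
  m=10, n=5
  m=20, n=2
  m=20, n=1
  m=100, n=5

Final answer: 100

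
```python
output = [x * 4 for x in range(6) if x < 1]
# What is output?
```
Trace:
  x=0
  x=1
  x=2
  x=3
  x=4
  x=5
  output=[0]

Final answer: [0]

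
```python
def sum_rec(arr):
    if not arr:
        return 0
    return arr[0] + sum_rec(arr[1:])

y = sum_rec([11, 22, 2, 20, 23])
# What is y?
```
Call trace:
sum_rec(arr=[11, 22, 2, 20, 23])
  sum_rec(arr=[22, 2, 20, 23])
    sum_rec(arr=[2, 20, 23])
      sum_rec(arr=[20, 23])
        sum_rec(arr=[23])
          sum_rec(arr=[])
          -> return 0
        -> return 23
      -> return 43
    -> return 45
  -> return 67
-> return 78

Final answer: 78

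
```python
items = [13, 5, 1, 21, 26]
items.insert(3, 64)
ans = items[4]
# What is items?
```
Trace:
  items=[13, 5, 1, 21, 26]
  items=[13, 5, 1, 64, 21, 26]
  items=[13, 5, 1, 64, 21, 26], ans=21

Final answer: [13, 5, 1, 64, 21, 26]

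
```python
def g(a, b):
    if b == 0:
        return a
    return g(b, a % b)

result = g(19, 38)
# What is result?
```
Call trace:
g(a=19, b=38)
  g(a=38, b=19)
    g(a=19, b=0)
    -> return 19
  -> return 19
-> return 19

Final answer: 19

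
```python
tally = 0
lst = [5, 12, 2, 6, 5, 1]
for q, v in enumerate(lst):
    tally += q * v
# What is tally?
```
Trace:
  tally=0
  tally=0, q=0, v=5
  tally=12, q=1, v=12
  tally=16, q=2, v=2
  tally=34, q=3, v=6
  tally=54, q=4, v=5
  tally=59, q=5, v=1

Final answer: 59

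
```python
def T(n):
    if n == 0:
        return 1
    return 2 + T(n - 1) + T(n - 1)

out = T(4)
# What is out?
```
Call trace (a repeated sub-call is expanded the first time; later identical calls just restate its return value):
T(n=4)
  T(n=3)
    T(n=2)
      T(n=1)
        T(n=0)
        -> return 1
        T(n=0)
        -> return 1
      -> return 4
      T(n=1) -> return 4  (same call as traced above)
    -> return 10
    T(n=2) -> return 10  (same call as traced above)
  -> return 22
  T(n=3) -> return 22  (same call as traced above)
-> return 46

Final answer: 46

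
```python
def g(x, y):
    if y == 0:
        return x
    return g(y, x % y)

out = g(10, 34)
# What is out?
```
Call trace:
g(x=10, y=34)
  g(x=34, y=10)
    g(x=10, y=4)
      g(x=4, y=2)
        g(x=2, y=0)
        -> return 2
      -> return 2
    -> return 2
  -> return 2
-> return 2

Final answer: 2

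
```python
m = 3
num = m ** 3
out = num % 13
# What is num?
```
Trace:
  m=3
  m=3, num=27
  m=3, num=27, out=1

Final answer: 27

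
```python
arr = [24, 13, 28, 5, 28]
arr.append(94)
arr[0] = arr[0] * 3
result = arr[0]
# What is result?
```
Trace:
  arr=[24, 13, 28, 5, 28]
  arr=[24, 13, 28, 5, 28, 94]
  arr=[72, 13, 28, 5, 28, 94]
  arr=[72, 13, 28, 5, 28, 94], result=72

Final answer: 72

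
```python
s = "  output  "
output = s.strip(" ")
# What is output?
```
Trace:
  s='  output  '
  s='  output  ', output='output'

Final answer: 'output'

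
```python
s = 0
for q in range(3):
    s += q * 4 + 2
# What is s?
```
Trace:
  s=0
  s=2, q=0
  s=8, q=1
  s=18, q=2

Final answer: 18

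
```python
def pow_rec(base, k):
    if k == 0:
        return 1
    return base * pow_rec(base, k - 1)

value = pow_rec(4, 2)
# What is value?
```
Call trace:
pow_rec(base=4, k=2)
  pow_rec(base=4, k=1)
    pow_rec(base=4, k=0)
    -> return 1
  -> return 4
-> return 16

Final answer: 16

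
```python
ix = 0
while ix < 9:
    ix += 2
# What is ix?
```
Trace:
  ix=0
  ix=2
  ix=4
  ix=6
  ix=8
  ix=10

Final answer: 10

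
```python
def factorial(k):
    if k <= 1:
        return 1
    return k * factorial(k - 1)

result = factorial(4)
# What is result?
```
Call trace:
factorial(k=4)
  factorial(k=3)
    factorial(k=2)
      factorial(k=1)
      -> return 1
    -> return 2
  -> return 6
-> return 24

Final answer: 24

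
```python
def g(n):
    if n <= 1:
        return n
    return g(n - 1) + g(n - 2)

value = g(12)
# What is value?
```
Call trace (a repeated sub-call is expanded the first time; later identical calls just restate its return value):
g(n=12)
  g(n=11)
    g(n=10)
      g(n=9)
        g(n=8)
          g(n=7)
            g(n=6)
              g(n=5)
                g(n=4)
                  g(n=3)
                    g(n=2)
                      g(n=1)
                      -> return 1
                      g(n=0)
                      -> return 0
                    -> return 1
                    g(n=1)
                    -> return 1
                  -> return 2
                  g(n=2) -> return 1  (same call as traced above)
                -> return 3
                g(n=3) -> return 2  (same call as traced above)
              -> return 5
              g(n=4) -> return 3  (same call as traced above)
            -> return 8
            g(n=5) -> return 5  (same call as traced above)
          -> return 13
          g(n=6) -> return 8  (same call as traced above)
        -> return 21
        g(n=7) -> return 13  (same call as traced above)
      -> return 34
      g(n=8) -> return 21  (same call as traced above)
    -> return 55
    g(n=9) -> return 34  (same call as traced above)
  -> return 89
  g(n=10) -> return 55  (same call as traced above)
-> return 144

Final answer: 144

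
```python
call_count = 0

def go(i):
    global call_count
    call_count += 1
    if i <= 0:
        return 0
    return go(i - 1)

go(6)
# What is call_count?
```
Call trace:
go(i=6)
  go(i=5)
    go(i=4)
      go(i=3)
        go(i=2)
          go(i=1)
            go(i=0)
            -> return 0
          -> return 0
        -> return 0
      -> return 0
    -> return 0
  -> return 0
-> return 0

call_count is incremented once per call. go is entered once for each i = 6, 5, 4, 3, 2, 1, 0 (the i <= 0 call returns without recursing), i.e. 6 + 1 calls.
call_count = 7

Final answer: 7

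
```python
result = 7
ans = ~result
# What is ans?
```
Trace:
  result=7
  result=7, ans=-8

Final answer: -8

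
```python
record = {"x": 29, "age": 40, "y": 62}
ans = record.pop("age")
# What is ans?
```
Trace:
  record={'x': 29, 'age': 40, 'y': 62}
  record={'x': 29, 'y': 62}, ans=40

Final answer: 40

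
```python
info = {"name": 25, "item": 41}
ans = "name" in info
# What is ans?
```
Trace:
  info={'name': 25, 'item': 41}
  info={'name': 25, 'item': 41}, ans=True

Final answer: True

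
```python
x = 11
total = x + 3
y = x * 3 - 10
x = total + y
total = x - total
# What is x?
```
Trace:
  x=11
  x=11, total=14
  x=11, total=14, y=23
  x=37, total=14, y=23
  x=37, total=23, y=23

Final answer: 37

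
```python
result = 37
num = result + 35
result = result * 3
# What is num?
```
Trace:
  result=37
  result=37, num=72
  result=111, num=72

Final answer: 72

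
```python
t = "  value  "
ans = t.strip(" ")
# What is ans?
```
Trace:
  t='  value  '
  t='  value  ', ans='value'

Final answer: 'value'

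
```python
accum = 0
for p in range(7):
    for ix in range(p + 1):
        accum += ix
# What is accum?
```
Trace:
  accum=0
  accum=0, p=0, ix=0
  accum=0, p=1, ix=0
  accum=1, p=1, ix=1
  accum=1, p=2, ix=0
  accum=2, p=2, ix=1
  accum=4, p=2, ix=2
  accum=4, p=3, ix=0
  accum=5, p=3, ix=1
  accum=7, p=3, ix=2
  accum=10, p=3, ix=3
  accum=10, p=4, ix=0
  accum=11, p=4, ix=1
  accum=13, p=4, ix=2
  accum=16, p=4, ix=3
  accum=20, p=4, ix=4
  accum=20, p=5, ix=0
  accum=21, p=5, ix=1
  accum=23, p=5, ix=2
  accum=26, p=5, ix=3
  accum=30, p=5, ix=4
  accum=35, p=5, ix=5
  accum=35, p=6, ix=0
  accum=36, p=6, ix=1
  accum=38, p=6, ix=2
  accum=41, p=6, ix=3
  accum=45, p=6, ix=4
  accum=50, p=6, ix=5
  accum=56, p=6, ix=6

Final answer: 56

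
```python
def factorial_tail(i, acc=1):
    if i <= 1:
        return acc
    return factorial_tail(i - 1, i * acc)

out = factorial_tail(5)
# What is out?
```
Call trace:
factorial_tail(i=5, acc=1)
  factorial_tail(i=4, acc=5)
    factorial_tail(i=3, acc=20)
      factorial_tail(i=2, acc=60)
        factorial_tail(i=1, acc=120)
        -> return 120
      -> return 120
    -> return 120
  -> return 120
-> return 120

Final answer: 120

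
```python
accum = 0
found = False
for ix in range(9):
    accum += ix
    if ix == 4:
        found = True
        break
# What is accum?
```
Trace:
  accum=0
  accum=0, found=False
  accum=0, found=False, ix=0
  accum=1, found=False, ix=1
  accum=3, found=False, ix=2
  accum=6, found=False, ix=3
  accum=10, found=True, ix=4

Final answer: 10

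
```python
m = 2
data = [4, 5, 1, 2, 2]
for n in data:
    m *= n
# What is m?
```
Trace:
  m=2
  m=8, n=4
  m=40, n=5
  m=40, n=1
  m=80, n=2
  m=160, n=2

Final answer: 160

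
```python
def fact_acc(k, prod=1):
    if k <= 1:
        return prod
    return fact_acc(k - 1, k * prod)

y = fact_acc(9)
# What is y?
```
Call trace:
fact_acc(k=9, prod=1)
  fact_acc(k=8, prod=9)
    fact_acc(k=7, prod=72)
      fact_acc(k=6, prod=504)
        fact_acc(k=5, prod=3024)
          fact_acc(k=4, prod=15120)
            fact_acc(k=3, prod=60480)
              fact_acc(k=2, prod=181440)
                fact_acc(k=1, prod=362880)
                -> return 362880
              -> return 362880
            -> return 362880
          -> return 362880
        -> return 362880
      -> return 362880
    -> return 362880
  -> return 362880
-> return 362880

Final answer: 362880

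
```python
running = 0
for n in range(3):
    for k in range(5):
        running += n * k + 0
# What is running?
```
Trace:
  running=0
  running=0, n=0, k=0
  running=0, n=0, k=1
  running=0, n=0, k=2
  running=0, n=0, k=3
  running=0, n=0, k=4
  running=0, n=1, k=0
  running=1, n=1, k=1
  running=3, n=1, k=2
  running=6, n=1, k=3
  running=10, n=1, k=4
  running=10, n=2, k=0
  running=12, n=2, k=1
  running=16, n=2, k=2
  running=22, n=2, k=3
  running=30, n=2, k=4

Final answer: 30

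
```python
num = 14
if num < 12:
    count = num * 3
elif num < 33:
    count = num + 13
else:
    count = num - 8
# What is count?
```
Trace:
  num=14
  num=14, count=27

Final answer: 27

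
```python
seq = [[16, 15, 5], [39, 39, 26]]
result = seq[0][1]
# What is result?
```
Trace:
  seq=[[16, 15, 5], [39, 39, 26]]
  seq=[[16, 15, 5], [39, 39, 26]], result=15

Final answer: 15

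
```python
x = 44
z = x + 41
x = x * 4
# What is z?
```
Trace:
  x=44
  x=44, z=85
  x=176, z=85

Final answer: 85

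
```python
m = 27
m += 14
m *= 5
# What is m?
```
Trace:
  m=27
  m=41
  m=205

Final answer: 205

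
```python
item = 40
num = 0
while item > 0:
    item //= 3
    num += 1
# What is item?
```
Trace:
  item=40
  item=40, num=0
  item=13, num=1
  item=4, num=2
  item=1, num=3
  item=0, num=4

Final answer: 0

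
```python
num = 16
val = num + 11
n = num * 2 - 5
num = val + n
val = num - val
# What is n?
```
Trace:
  num=16
  num=16, val=27
  num=16, val=27, n=27
  num=54, val=27, n=27
  num=54, val=27, n=27

Final answer: 27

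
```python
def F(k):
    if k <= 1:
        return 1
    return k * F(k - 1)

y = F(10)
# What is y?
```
Call trace:
F(k=10)
  F(k=9)
    F(k=8)
      F(k=7)
        F(k=6)
          F(k=5)
            F(k=4)
              F(k=3)
                F(k=2)
                  F(k=1)
                  -> return 1
                -> return 2
              -> return 6
            -> return 24
          -> return 120
        -> return 720
      -> return 5040
    -> return 40320
  -> return 362880
-> return 3628800

Final answer: 3628800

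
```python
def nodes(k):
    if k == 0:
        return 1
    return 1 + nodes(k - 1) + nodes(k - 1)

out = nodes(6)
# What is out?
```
Call trace (a repeated sub-call is expanded the first time; later identical calls just restate its return value):
nodes(k=6)
  nodes(k=5)
    nodes(k=4)
      nodes(k=3)
        nodes(k=2)
          nodes(k=1)
            nodes(k=0)
            -> return 1
            nodes(k=0)
            -> return 1
          -> return 3
          nodes(k=1) -> return 3  (same call as traced above)
        -> return 7
        nodes(k=2) -> return 7  (same call as traced above)
      -> return 15
      nodes(k=3) -> return 15  (same call as traced above)
    -> return 31
    nodes(k=4) -> return 31  (same call as traced above)
  -> return 63
  nodes(k=5) -> return 63  (same call as traced above)
-> return 127

Final answer: 127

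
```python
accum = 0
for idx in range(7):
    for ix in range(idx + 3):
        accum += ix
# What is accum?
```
Trace:
  accum=0
  accum=0, idx=0, ix=0
  accum=1, idx=0, ix=1
  accum=3, idx=0, ix=2
  accum=3, idx=1, ix=0
  accum=4, idx=1, ix=1
  accum=6, idx=1, ix=2
  accum=9, idx=1, ix=3
  accum=9, idx=2, ix=0
  accum=10, idx=2, ix=1
  accum=12, idx=2, ix=2
  accum=15, idx=2, ix=3
  accum=19, idx=2, ix=4
  accum=19, idx=3, ix=0
  accum=20, idx=3, ix=1
  accum=22, idx=3, ix=2
  accum=25, idx=3, ix=3
  accum=29, idx=3, ix=4
  accum=34, idx=3, ix=5
  accum=34, idx=4, ix=0
  accum=35, idx=4, ix=1
  accum=37, idx=4, ix=2
  accum=40, idx=4, ix=3
  accum=44, idx=4, ix=4
  accum=49, idx=4, ix=5
  accum=55, idx=4, ix=6
  accum=55, idx=5, ix=0
  accum=56, idx=5, ix=1
  accum=58, idx=5, ix=2
  accum=61, idx=5, ix=3
  accum=65, idx=5, ix=4
  accum=70, idx=5, ix=5
  accum=76, idx=5, ix=6
  accum=83, idx=5, ix=7
  accum=83, idx=6, ix=0
  accum=84, idx=6, ix=1
  accum=86, idx=6, ix=2
  accum=89, idx=6, ix=3
  accum=93, idx=6, ix=4
  accum=98, idx=6, ix=5
  accum=104, idx=6, ix=6
  accum=111, idx=6, ix=7
  accum=119, idx=6, ix=8

Final answer: 119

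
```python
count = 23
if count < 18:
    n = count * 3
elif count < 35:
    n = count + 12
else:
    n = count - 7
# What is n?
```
Trace:
  count=23
  count=23, n=35

Final answer: 35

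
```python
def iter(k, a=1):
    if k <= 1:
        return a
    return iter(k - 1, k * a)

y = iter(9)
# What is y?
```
Call trace:
iter(k=9, a=1)
  iter(k=8, a=9)
    iter(k=7, a=72)
      iter(k=6, a=504)
        iter(k=5, a=3024)
          iter(k=4, a=15120)
            iter(k=3, a=60480)
              iter(k=2, a=181440)
                iter(k=1, a=362880)
                -> return 362880
              -> return 362880
            -> return 362880
          -> return 362880
        -> return 362880
      -> return 362880
    -> return 362880
  -> return 362880
-> return 362880

Final answer: 362880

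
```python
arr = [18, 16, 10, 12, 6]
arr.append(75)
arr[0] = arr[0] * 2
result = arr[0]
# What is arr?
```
Trace:
  arr=[18, 16, 10, 12, 6]
  arr=[18, 16, 10, 12, 6, 75]
  arr=[36, 16, 10, 12, 6, 75]
  arr=[36, 16, 10, 12, 6, 75], result=36

Final answer: [36, 16, 10, 12, 6, 75]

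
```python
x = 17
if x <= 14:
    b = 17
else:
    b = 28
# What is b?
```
Trace:
  x=17
  x=17, b=28

Final answer: 28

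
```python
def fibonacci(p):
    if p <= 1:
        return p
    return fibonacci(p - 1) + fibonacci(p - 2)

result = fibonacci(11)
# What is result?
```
Call trace (a repeated sub-call is expanded the first time; later identical calls just restate its return value):
fibonacci(p=11)
  fibonacci(p=10)
    fibonacci(p=9)
      fibonacci(p=8)
        fibonacci(p=7)
          fibonacci(p=6)
            fibonacci(p=5)
              fibonacci(p=4)
                fibonacci(p=3)
                  fibonacci(p=2)
                    fibonacci(p=1)
                    -> return 1
                    fibonacci(p=0)
                    -> return 0
                  -> return 1
                  fibonacci(p=1)
                  -> return 1
                -> return 2
                fibonacci(p=2) -> return 1  (same call as traced above)
              -> return 3
              fibonacci(p=3) -> return 2  (same call as traced above)
            -> return 5
            fibonacci(p=4) -> return 3  (same call as traced above)
          -> return 8
          fibonacci(p=5) -> return 5  (same call as traced above)
        -> return 13
        fibonacci(p=6) -> return 8  (same call as traced above)
      -> return 21
      fibonacci(p=7) -> return 13  (same call as traced above)
    -> return 34
    fibonacci(p=8) -> return 21  (same call as traced above)
  -> return 55
  fibonacci(p=9) -> return 34  (same call as traced above)
-> return 89

Final answer: 89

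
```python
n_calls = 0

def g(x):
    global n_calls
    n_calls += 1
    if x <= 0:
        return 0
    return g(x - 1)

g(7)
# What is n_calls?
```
Call trace:
g(x=7)
  g(x=6)
    g(x=5)
      g(x=4)
        g(x=3)
          g(x=2)
            g(x=1)
              g(x=0)
              -> return 0
            -> return 0
          -> return 0
        -> return 0
      -> return 0
    -> return 0
  -> return 0
-> return 0

n_calls is incremented once per call. g is entered once for each x = 7, 6, 5, 4, 3, 2, 1, 0 (the x <= 0 call returns without recursing), i.e. 7 + 1 calls.
n_calls = 8

Final answer: 8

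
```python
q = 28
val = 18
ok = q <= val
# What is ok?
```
Trace:
  q=28
  q=28, val=18
  q=28, val=18, ok=False

Final answer: False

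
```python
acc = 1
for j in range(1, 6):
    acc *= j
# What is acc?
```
Trace:
  acc=1
  acc=1, j=1
  acc=2, j=2
  acc=6, j=3
  acc=24, j=4
  acc=120, j=5

Final answer: 120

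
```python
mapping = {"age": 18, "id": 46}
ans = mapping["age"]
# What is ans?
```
Trace:
  mapping={'age': 18, 'id': 46}
  mapping={'age': 18, 'id': 46}, ans=18

Final answer: 18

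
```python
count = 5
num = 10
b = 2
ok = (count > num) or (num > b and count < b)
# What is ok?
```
Trace:
  count=5
  count=5, num=10
  count=5, num=10, b=2
  count=5, num=10, b=2, ok=False

Final answer: False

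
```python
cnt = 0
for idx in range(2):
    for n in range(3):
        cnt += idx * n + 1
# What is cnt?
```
Trace:
  cnt=0
  cnt=1, idx=0, n=0
  cnt=2, idx=0, n=1
  cnt=3, idx=0, n=2
  cnt=4, idx=1, n=0
  cnt=6, idx=1, n=1
  cnt=9, idx=1, n=2

Final answer: 9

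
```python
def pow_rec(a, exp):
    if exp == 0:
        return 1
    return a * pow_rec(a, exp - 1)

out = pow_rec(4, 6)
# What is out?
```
Call trace:
pow_rec(a=4, exp=6)
  pow_rec(a=4, exp=5)
    pow_rec(a=4, exp=4)
      pow_rec(a=4, exp=3)
        pow_rec(a=4, exp=2)
          pow_rec(a=4, exp=1)
            pow_rec(a=4, exp=0)
            -> return 1
          -> return 4
        -> return 16
      -> return 64
    -> return 256
  -> return 1024
-> return 4096

Final answer: 4096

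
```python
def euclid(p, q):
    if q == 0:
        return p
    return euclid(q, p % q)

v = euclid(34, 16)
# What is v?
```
Call trace:
euclid(p=34, q=16)
  euclid(p=16, q=2)
    euclid(p=2, q=0)
    -> return 2
  -> return 2
-> return 2

Final answer: 2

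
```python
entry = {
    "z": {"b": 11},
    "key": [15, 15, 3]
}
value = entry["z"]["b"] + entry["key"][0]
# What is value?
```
Trace:
  entry={'z': {'b': 11}, 'key': [15, 15, 3]}
  entry={'z': {'b': 11}, 'key': [15, 15, 3]}, value=26

Final answer: 26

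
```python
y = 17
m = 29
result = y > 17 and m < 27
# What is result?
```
Trace:
  y=17
  y=17, m=29
  y=17, m=29, result=False

Final answer: False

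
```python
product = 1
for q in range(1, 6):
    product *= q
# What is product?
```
Trace:
  product=1
  product=1, q=1
  product=2, q=2
  product=6, q=3
  product=24, q=4
  product=120, q=5

Final answer: 120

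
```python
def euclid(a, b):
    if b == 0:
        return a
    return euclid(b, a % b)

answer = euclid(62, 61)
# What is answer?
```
Call trace:
euclid(a=62, b=61)
  euclid(a=61, b=1)
    euclid(a=1, b=0)
    -> return 1
  -> return 1
-> return 1

Final answer: 1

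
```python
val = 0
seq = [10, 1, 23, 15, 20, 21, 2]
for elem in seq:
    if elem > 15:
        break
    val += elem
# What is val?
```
Trace:
  val=0
  val=10, elem=10
  val=11, elem=1
  val=11, elem=23

Final answer: 11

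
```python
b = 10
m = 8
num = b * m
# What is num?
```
Trace:
  b=10
  b=10, m=8
  b=10, m=8, num=80

Final answer: 80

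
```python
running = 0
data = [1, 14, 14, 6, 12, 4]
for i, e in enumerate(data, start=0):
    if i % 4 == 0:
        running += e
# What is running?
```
Trace:
  running=0
  running=1, i=0, e=1
  running=1, i=1, e=14
  running=1, i=2, e=14
  running=1, i=3, e=6
  running=13, i=4, e=12
  running=13, i=5, e=4

Final answer: 13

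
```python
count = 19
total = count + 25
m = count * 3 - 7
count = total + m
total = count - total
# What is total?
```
Trace:
  count=19
  count=19, total=44
  count=19, total=44, m=50
  count=94, total=44, m=50
  count=94, total=50, m=50

Final answer: 50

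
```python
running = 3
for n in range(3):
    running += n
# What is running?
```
Trace:
  running=3
  running=3, n=0
  running=4, n=1
  running=6, n=2

Final answer: 6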